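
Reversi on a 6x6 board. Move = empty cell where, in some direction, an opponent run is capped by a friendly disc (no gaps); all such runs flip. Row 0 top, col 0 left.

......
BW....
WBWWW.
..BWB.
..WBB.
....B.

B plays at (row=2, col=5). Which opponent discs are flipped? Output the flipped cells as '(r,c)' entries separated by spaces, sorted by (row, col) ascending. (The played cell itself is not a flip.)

Answer: (2,2) (2,3) (2,4)

Derivation:
Dir NW: first cell '.' (not opp) -> no flip
Dir N: first cell '.' (not opp) -> no flip
Dir NE: edge -> no flip
Dir W: opp run (2,4) (2,3) (2,2) capped by B -> flip
Dir E: edge -> no flip
Dir SW: first cell 'B' (not opp) -> no flip
Dir S: first cell '.' (not opp) -> no flip
Dir SE: edge -> no flip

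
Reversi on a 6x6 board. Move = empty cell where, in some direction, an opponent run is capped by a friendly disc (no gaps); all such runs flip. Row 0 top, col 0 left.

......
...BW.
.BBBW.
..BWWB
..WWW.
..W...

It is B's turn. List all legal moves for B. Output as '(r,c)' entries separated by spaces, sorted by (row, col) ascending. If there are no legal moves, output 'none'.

(0,3): no bracket -> illegal
(0,4): no bracket -> illegal
(0,5): flips 1 -> legal
(1,5): flips 1 -> legal
(2,5): flips 1 -> legal
(3,1): no bracket -> illegal
(4,1): no bracket -> illegal
(4,5): flips 1 -> legal
(5,1): no bracket -> illegal
(5,3): flips 3 -> legal
(5,4): flips 1 -> legal
(5,5): flips 2 -> legal

Answer: (0,5) (1,5) (2,5) (4,5) (5,3) (5,4) (5,5)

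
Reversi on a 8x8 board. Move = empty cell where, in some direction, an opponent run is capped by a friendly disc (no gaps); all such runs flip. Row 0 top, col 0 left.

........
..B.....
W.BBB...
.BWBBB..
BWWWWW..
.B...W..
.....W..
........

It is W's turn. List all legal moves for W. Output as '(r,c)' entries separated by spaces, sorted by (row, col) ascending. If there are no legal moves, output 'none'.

Answer: (0,1) (0,2) (1,1) (1,3) (1,4) (1,5) (2,1) (2,5) (2,6) (3,0) (3,6) (6,0) (6,1)

Derivation:
(0,1): flips 3 -> legal
(0,2): flips 2 -> legal
(0,3): no bracket -> illegal
(1,1): flips 2 -> legal
(1,3): flips 2 -> legal
(1,4): flips 3 -> legal
(1,5): flips 2 -> legal
(2,1): flips 1 -> legal
(2,5): flips 2 -> legal
(2,6): flips 1 -> legal
(3,0): flips 1 -> legal
(3,6): flips 3 -> legal
(4,6): no bracket -> illegal
(5,0): no bracket -> illegal
(5,2): no bracket -> illegal
(6,0): flips 1 -> legal
(6,1): flips 1 -> legal
(6,2): no bracket -> illegal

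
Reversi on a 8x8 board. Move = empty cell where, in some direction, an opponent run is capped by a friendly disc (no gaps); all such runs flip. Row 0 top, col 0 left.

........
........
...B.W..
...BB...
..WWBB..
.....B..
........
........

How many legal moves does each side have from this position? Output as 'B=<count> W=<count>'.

Answer: B=5 W=3

Derivation:
-- B to move --
(1,4): no bracket -> illegal
(1,5): no bracket -> illegal
(1,6): flips 1 -> legal
(2,4): no bracket -> illegal
(2,6): no bracket -> illegal
(3,1): no bracket -> illegal
(3,2): no bracket -> illegal
(3,5): no bracket -> illegal
(3,6): no bracket -> illegal
(4,1): flips 2 -> legal
(5,1): flips 1 -> legal
(5,2): flips 1 -> legal
(5,3): flips 1 -> legal
(5,4): no bracket -> illegal
B mobility = 5
-- W to move --
(1,2): no bracket -> illegal
(1,3): flips 2 -> legal
(1,4): no bracket -> illegal
(2,2): no bracket -> illegal
(2,4): flips 1 -> legal
(3,2): no bracket -> illegal
(3,5): no bracket -> illegal
(3,6): no bracket -> illegal
(4,6): flips 2 -> legal
(5,3): no bracket -> illegal
(5,4): no bracket -> illegal
(5,6): no bracket -> illegal
(6,4): no bracket -> illegal
(6,5): no bracket -> illegal
(6,6): no bracket -> illegal
W mobility = 3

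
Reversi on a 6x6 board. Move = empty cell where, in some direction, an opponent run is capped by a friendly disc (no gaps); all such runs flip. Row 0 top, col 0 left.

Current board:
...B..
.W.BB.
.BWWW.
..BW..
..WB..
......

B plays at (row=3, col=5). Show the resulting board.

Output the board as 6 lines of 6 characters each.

Answer: ...B..
.W.BB.
.BWWB.
..BW.B
..WB..
......

Derivation:
Place B at (3,5); scan 8 dirs for brackets.
Dir NW: opp run (2,4) capped by B -> flip
Dir N: first cell '.' (not opp) -> no flip
Dir NE: edge -> no flip
Dir W: first cell '.' (not opp) -> no flip
Dir E: edge -> no flip
Dir SW: first cell '.' (not opp) -> no flip
Dir S: first cell '.' (not opp) -> no flip
Dir SE: edge -> no flip
All flips: (2,4)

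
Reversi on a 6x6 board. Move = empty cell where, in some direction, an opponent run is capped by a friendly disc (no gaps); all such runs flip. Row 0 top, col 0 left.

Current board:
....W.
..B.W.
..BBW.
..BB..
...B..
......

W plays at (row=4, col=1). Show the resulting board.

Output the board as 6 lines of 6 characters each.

Place W at (4,1); scan 8 dirs for brackets.
Dir NW: first cell '.' (not opp) -> no flip
Dir N: first cell '.' (not opp) -> no flip
Dir NE: opp run (3,2) (2,3) capped by W -> flip
Dir W: first cell '.' (not opp) -> no flip
Dir E: first cell '.' (not opp) -> no flip
Dir SW: first cell '.' (not opp) -> no flip
Dir S: first cell '.' (not opp) -> no flip
Dir SE: first cell '.' (not opp) -> no flip
All flips: (2,3) (3,2)

Answer: ....W.
..B.W.
..BWW.
..WB..
.W.B..
......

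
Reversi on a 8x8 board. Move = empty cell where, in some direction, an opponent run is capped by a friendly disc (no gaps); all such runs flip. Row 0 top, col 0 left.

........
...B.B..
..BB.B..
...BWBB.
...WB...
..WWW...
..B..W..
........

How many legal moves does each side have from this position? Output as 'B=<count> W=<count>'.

-- B to move --
(2,4): flips 1 -> legal
(3,2): no bracket -> illegal
(4,1): no bracket -> illegal
(4,2): flips 2 -> legal
(4,5): flips 1 -> legal
(5,1): no bracket -> illegal
(5,5): no bracket -> illegal
(5,6): no bracket -> illegal
(6,1): flips 3 -> legal
(6,3): flips 2 -> legal
(6,4): flips 1 -> legal
(6,6): no bracket -> illegal
(7,4): no bracket -> illegal
(7,5): no bracket -> illegal
(7,6): no bracket -> illegal
B mobility = 6
-- W to move --
(0,2): no bracket -> illegal
(0,3): flips 3 -> legal
(0,4): no bracket -> illegal
(0,5): no bracket -> illegal
(0,6): no bracket -> illegal
(1,1): no bracket -> illegal
(1,2): flips 1 -> legal
(1,4): no bracket -> illegal
(1,6): flips 1 -> legal
(2,1): no bracket -> illegal
(2,4): no bracket -> illegal
(2,6): flips 2 -> legal
(2,7): no bracket -> illegal
(3,1): no bracket -> illegal
(3,2): flips 1 -> legal
(3,7): flips 2 -> legal
(4,2): no bracket -> illegal
(4,5): flips 1 -> legal
(4,6): no bracket -> illegal
(4,7): no bracket -> illegal
(5,1): no bracket -> illegal
(5,5): no bracket -> illegal
(6,1): no bracket -> illegal
(6,3): no bracket -> illegal
(7,1): flips 1 -> legal
(7,2): flips 1 -> legal
(7,3): no bracket -> illegal
W mobility = 9

Answer: B=6 W=9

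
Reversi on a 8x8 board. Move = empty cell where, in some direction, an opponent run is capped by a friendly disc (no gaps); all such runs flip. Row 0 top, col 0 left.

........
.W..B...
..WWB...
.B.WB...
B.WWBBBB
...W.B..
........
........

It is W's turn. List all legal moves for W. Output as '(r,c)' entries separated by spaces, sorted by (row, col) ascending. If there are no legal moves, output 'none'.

Answer: (0,5) (1,5) (2,0) (2,5) (3,5) (5,6) (6,6)

Derivation:
(0,3): no bracket -> illegal
(0,4): no bracket -> illegal
(0,5): flips 1 -> legal
(1,3): no bracket -> illegal
(1,5): flips 1 -> legal
(2,0): flips 1 -> legal
(2,1): no bracket -> illegal
(2,5): flips 2 -> legal
(3,0): no bracket -> illegal
(3,2): no bracket -> illegal
(3,5): flips 2 -> legal
(3,6): no bracket -> illegal
(3,7): no bracket -> illegal
(4,1): no bracket -> illegal
(5,0): no bracket -> illegal
(5,1): no bracket -> illegal
(5,4): no bracket -> illegal
(5,6): flips 2 -> legal
(5,7): no bracket -> illegal
(6,4): no bracket -> illegal
(6,5): no bracket -> illegal
(6,6): flips 2 -> legal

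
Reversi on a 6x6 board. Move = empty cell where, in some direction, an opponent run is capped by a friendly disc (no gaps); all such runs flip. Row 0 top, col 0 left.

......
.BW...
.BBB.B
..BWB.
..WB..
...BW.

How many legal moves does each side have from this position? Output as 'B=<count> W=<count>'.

-- B to move --
(0,1): flips 1 -> legal
(0,2): flips 1 -> legal
(0,3): flips 1 -> legal
(1,3): flips 1 -> legal
(2,4): no bracket -> illegal
(3,1): flips 1 -> legal
(4,1): flips 1 -> legal
(4,4): flips 1 -> legal
(4,5): no bracket -> illegal
(5,1): no bracket -> illegal
(5,2): flips 1 -> legal
(5,5): flips 1 -> legal
B mobility = 9
-- W to move --
(0,0): flips 2 -> legal
(0,1): no bracket -> illegal
(0,2): no bracket -> illegal
(1,0): flips 4 -> legal
(1,3): flips 1 -> legal
(1,4): no bracket -> illegal
(1,5): no bracket -> illegal
(2,0): no bracket -> illegal
(2,4): no bracket -> illegal
(3,0): flips 1 -> legal
(3,1): flips 1 -> legal
(3,5): flips 1 -> legal
(4,1): no bracket -> illegal
(4,4): flips 1 -> legal
(4,5): flips 2 -> legal
(5,2): flips 1 -> legal
W mobility = 9

Answer: B=9 W=9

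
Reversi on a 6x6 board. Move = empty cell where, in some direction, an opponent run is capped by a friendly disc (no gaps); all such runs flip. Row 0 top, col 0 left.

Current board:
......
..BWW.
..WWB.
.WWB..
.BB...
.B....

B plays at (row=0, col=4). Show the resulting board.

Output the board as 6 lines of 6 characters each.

Answer: ....B.
..BWB.
..WWB.
.WWB..
.BB...
.B....

Derivation:
Place B at (0,4); scan 8 dirs for brackets.
Dir NW: edge -> no flip
Dir N: edge -> no flip
Dir NE: edge -> no flip
Dir W: first cell '.' (not opp) -> no flip
Dir E: first cell '.' (not opp) -> no flip
Dir SW: opp run (1,3) (2,2) (3,1), next='.' -> no flip
Dir S: opp run (1,4) capped by B -> flip
Dir SE: first cell '.' (not opp) -> no flip
All flips: (1,4)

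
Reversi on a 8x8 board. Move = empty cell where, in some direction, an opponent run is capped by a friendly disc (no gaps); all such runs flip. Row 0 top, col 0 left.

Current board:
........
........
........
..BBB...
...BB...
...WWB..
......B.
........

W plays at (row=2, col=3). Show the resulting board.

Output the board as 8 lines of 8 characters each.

Place W at (2,3); scan 8 dirs for brackets.
Dir NW: first cell '.' (not opp) -> no flip
Dir N: first cell '.' (not opp) -> no flip
Dir NE: first cell '.' (not opp) -> no flip
Dir W: first cell '.' (not opp) -> no flip
Dir E: first cell '.' (not opp) -> no flip
Dir SW: opp run (3,2), next='.' -> no flip
Dir S: opp run (3,3) (4,3) capped by W -> flip
Dir SE: opp run (3,4), next='.' -> no flip
All flips: (3,3) (4,3)

Answer: ........
........
...W....
..BWB...
...WB...
...WWB..
......B.
........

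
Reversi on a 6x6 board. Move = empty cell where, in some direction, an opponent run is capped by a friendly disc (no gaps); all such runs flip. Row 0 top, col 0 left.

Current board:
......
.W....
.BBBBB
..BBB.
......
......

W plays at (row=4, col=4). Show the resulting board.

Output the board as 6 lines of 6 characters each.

Answer: ......
.W....
.BWBBB
..BWB.
....W.
......

Derivation:
Place W at (4,4); scan 8 dirs for brackets.
Dir NW: opp run (3,3) (2,2) capped by W -> flip
Dir N: opp run (3,4) (2,4), next='.' -> no flip
Dir NE: first cell '.' (not opp) -> no flip
Dir W: first cell '.' (not opp) -> no flip
Dir E: first cell '.' (not opp) -> no flip
Dir SW: first cell '.' (not opp) -> no flip
Dir S: first cell '.' (not opp) -> no flip
Dir SE: first cell '.' (not opp) -> no flip
All flips: (2,2) (3,3)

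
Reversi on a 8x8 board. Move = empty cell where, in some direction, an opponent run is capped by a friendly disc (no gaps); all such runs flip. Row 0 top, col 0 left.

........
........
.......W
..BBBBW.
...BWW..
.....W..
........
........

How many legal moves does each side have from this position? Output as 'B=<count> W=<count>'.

-- B to move --
(1,6): no bracket -> illegal
(1,7): no bracket -> illegal
(2,5): no bracket -> illegal
(2,6): no bracket -> illegal
(3,7): flips 1 -> legal
(4,6): flips 2 -> legal
(4,7): no bracket -> illegal
(5,3): flips 1 -> legal
(5,4): flips 1 -> legal
(5,6): flips 1 -> legal
(6,4): no bracket -> illegal
(6,5): flips 2 -> legal
(6,6): flips 2 -> legal
B mobility = 7
-- W to move --
(2,1): no bracket -> illegal
(2,2): flips 1 -> legal
(2,3): flips 1 -> legal
(2,4): flips 1 -> legal
(2,5): flips 1 -> legal
(2,6): flips 1 -> legal
(3,1): flips 4 -> legal
(4,1): no bracket -> illegal
(4,2): flips 1 -> legal
(4,6): no bracket -> illegal
(5,2): no bracket -> illegal
(5,3): no bracket -> illegal
(5,4): no bracket -> illegal
W mobility = 7

Answer: B=7 W=7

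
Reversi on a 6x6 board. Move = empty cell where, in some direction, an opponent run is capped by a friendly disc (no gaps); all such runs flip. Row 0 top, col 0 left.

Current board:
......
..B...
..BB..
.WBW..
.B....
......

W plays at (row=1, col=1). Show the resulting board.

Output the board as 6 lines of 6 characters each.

Answer: ......
.WB...
..WB..
.WBW..
.B....
......

Derivation:
Place W at (1,1); scan 8 dirs for brackets.
Dir NW: first cell '.' (not opp) -> no flip
Dir N: first cell '.' (not opp) -> no flip
Dir NE: first cell '.' (not opp) -> no flip
Dir W: first cell '.' (not opp) -> no flip
Dir E: opp run (1,2), next='.' -> no flip
Dir SW: first cell '.' (not opp) -> no flip
Dir S: first cell '.' (not opp) -> no flip
Dir SE: opp run (2,2) capped by W -> flip
All flips: (2,2)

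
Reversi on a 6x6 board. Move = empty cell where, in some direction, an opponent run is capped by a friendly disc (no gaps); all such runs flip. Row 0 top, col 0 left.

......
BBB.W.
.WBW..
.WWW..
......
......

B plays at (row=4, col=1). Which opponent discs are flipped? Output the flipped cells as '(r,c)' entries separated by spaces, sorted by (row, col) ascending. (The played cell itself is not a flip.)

Dir NW: first cell '.' (not opp) -> no flip
Dir N: opp run (3,1) (2,1) capped by B -> flip
Dir NE: opp run (3,2) (2,3) (1,4), next='.' -> no flip
Dir W: first cell '.' (not opp) -> no flip
Dir E: first cell '.' (not opp) -> no flip
Dir SW: first cell '.' (not opp) -> no flip
Dir S: first cell '.' (not opp) -> no flip
Dir SE: first cell '.' (not opp) -> no flip

Answer: (2,1) (3,1)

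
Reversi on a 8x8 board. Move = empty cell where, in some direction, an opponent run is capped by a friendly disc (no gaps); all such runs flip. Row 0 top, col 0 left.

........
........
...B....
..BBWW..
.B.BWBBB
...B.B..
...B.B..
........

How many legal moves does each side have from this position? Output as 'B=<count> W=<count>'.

Answer: B=4 W=10

Derivation:
-- B to move --
(2,4): flips 1 -> legal
(2,5): flips 2 -> legal
(2,6): flips 2 -> legal
(3,6): flips 2 -> legal
(5,4): no bracket -> illegal
B mobility = 4
-- W to move --
(1,2): flips 1 -> legal
(1,3): no bracket -> illegal
(1,4): no bracket -> illegal
(2,1): no bracket -> illegal
(2,2): flips 1 -> legal
(2,4): no bracket -> illegal
(3,0): no bracket -> illegal
(3,1): flips 2 -> legal
(3,6): no bracket -> illegal
(3,7): no bracket -> illegal
(4,0): no bracket -> illegal
(4,2): flips 1 -> legal
(5,0): no bracket -> illegal
(5,1): no bracket -> illegal
(5,2): flips 1 -> legal
(5,4): no bracket -> illegal
(5,6): flips 1 -> legal
(5,7): flips 1 -> legal
(6,2): flips 1 -> legal
(6,4): no bracket -> illegal
(6,6): flips 1 -> legal
(7,2): no bracket -> illegal
(7,3): no bracket -> illegal
(7,4): no bracket -> illegal
(7,5): flips 3 -> legal
(7,6): no bracket -> illegal
W mobility = 10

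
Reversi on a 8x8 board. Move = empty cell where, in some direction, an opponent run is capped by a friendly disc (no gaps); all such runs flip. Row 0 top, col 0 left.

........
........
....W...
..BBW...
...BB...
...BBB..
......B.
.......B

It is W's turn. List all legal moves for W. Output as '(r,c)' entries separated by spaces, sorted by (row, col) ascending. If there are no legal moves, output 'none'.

Answer: (3,1) (4,2) (5,2) (6,4)

Derivation:
(2,1): no bracket -> illegal
(2,2): no bracket -> illegal
(2,3): no bracket -> illegal
(3,1): flips 2 -> legal
(3,5): no bracket -> illegal
(4,1): no bracket -> illegal
(4,2): flips 1 -> legal
(4,5): no bracket -> illegal
(4,6): no bracket -> illegal
(5,2): flips 1 -> legal
(5,6): no bracket -> illegal
(5,7): no bracket -> illegal
(6,2): no bracket -> illegal
(6,3): no bracket -> illegal
(6,4): flips 2 -> legal
(6,5): no bracket -> illegal
(6,7): no bracket -> illegal
(7,5): no bracket -> illegal
(7,6): no bracket -> illegal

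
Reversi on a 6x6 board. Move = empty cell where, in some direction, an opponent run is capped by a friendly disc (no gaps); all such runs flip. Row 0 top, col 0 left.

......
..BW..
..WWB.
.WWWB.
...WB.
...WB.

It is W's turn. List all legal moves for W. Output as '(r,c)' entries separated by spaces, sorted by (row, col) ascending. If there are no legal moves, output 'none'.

(0,1): flips 1 -> legal
(0,2): flips 1 -> legal
(0,3): no bracket -> illegal
(1,1): flips 1 -> legal
(1,4): no bracket -> illegal
(1,5): flips 1 -> legal
(2,1): no bracket -> illegal
(2,5): flips 2 -> legal
(3,5): flips 3 -> legal
(4,5): flips 2 -> legal
(5,5): flips 2 -> legal

Answer: (0,1) (0,2) (1,1) (1,5) (2,5) (3,5) (4,5) (5,5)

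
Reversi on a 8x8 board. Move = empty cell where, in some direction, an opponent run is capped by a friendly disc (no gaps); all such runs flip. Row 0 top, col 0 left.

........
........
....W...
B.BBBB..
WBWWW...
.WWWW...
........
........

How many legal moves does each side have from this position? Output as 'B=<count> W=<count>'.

Answer: B=12 W=8

Derivation:
-- B to move --
(1,3): flips 1 -> legal
(1,4): flips 1 -> legal
(1,5): flips 1 -> legal
(2,3): no bracket -> illegal
(2,5): no bracket -> illegal
(3,1): no bracket -> illegal
(4,5): flips 3 -> legal
(5,0): flips 1 -> legal
(5,5): flips 1 -> legal
(6,0): flips 2 -> legal
(6,1): flips 3 -> legal
(6,2): flips 4 -> legal
(6,3): flips 3 -> legal
(6,4): flips 2 -> legal
(6,5): flips 2 -> legal
B mobility = 12
-- W to move --
(2,0): flips 1 -> legal
(2,1): flips 1 -> legal
(2,2): flips 2 -> legal
(2,3): flips 1 -> legal
(2,5): flips 1 -> legal
(2,6): flips 1 -> legal
(3,1): flips 1 -> legal
(3,6): no bracket -> illegal
(4,5): no bracket -> illegal
(4,6): flips 1 -> legal
(5,0): no bracket -> illegal
W mobility = 8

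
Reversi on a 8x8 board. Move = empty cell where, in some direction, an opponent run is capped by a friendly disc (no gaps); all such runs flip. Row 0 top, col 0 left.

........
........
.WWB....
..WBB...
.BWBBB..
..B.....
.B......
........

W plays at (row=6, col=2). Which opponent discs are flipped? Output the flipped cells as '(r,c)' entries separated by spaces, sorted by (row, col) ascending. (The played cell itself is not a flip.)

Dir NW: first cell '.' (not opp) -> no flip
Dir N: opp run (5,2) capped by W -> flip
Dir NE: first cell '.' (not opp) -> no flip
Dir W: opp run (6,1), next='.' -> no flip
Dir E: first cell '.' (not opp) -> no flip
Dir SW: first cell '.' (not opp) -> no flip
Dir S: first cell '.' (not opp) -> no flip
Dir SE: first cell '.' (not opp) -> no flip

Answer: (5,2)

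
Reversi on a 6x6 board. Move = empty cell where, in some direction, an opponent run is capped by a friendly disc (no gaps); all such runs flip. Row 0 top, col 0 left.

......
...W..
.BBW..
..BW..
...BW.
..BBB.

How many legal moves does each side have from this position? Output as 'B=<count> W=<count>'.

-- B to move --
(0,2): no bracket -> illegal
(0,3): flips 3 -> legal
(0,4): flips 1 -> legal
(1,2): no bracket -> illegal
(1,4): flips 1 -> legal
(2,4): flips 1 -> legal
(3,4): flips 2 -> legal
(3,5): flips 1 -> legal
(4,2): no bracket -> illegal
(4,5): flips 1 -> legal
(5,5): flips 2 -> legal
B mobility = 8
-- W to move --
(1,0): no bracket -> illegal
(1,1): flips 1 -> legal
(1,2): no bracket -> illegal
(2,0): flips 2 -> legal
(3,0): no bracket -> illegal
(3,1): flips 2 -> legal
(3,4): no bracket -> illegal
(4,1): flips 1 -> legal
(4,2): flips 1 -> legal
(4,5): no bracket -> illegal
(5,1): no bracket -> illegal
(5,5): no bracket -> illegal
W mobility = 5

Answer: B=8 W=5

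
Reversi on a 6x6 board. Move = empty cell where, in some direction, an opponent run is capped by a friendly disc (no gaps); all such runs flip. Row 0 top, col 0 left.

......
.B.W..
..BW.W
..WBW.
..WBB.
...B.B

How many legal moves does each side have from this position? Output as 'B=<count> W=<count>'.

-- B to move --
(0,2): no bracket -> illegal
(0,3): flips 2 -> legal
(0,4): flips 1 -> legal
(1,2): no bracket -> illegal
(1,4): no bracket -> illegal
(1,5): no bracket -> illegal
(2,1): flips 1 -> legal
(2,4): flips 2 -> legal
(3,1): flips 2 -> legal
(3,5): flips 1 -> legal
(4,1): flips 1 -> legal
(4,5): no bracket -> illegal
(5,1): flips 1 -> legal
(5,2): flips 2 -> legal
B mobility = 9
-- W to move --
(0,0): no bracket -> illegal
(0,1): no bracket -> illegal
(0,2): no bracket -> illegal
(1,0): no bracket -> illegal
(1,2): flips 1 -> legal
(2,0): no bracket -> illegal
(2,1): flips 1 -> legal
(2,4): flips 1 -> legal
(3,1): flips 1 -> legal
(3,5): no bracket -> illegal
(4,5): flips 2 -> legal
(5,2): flips 1 -> legal
(5,4): flips 2 -> legal
W mobility = 7

Answer: B=9 W=7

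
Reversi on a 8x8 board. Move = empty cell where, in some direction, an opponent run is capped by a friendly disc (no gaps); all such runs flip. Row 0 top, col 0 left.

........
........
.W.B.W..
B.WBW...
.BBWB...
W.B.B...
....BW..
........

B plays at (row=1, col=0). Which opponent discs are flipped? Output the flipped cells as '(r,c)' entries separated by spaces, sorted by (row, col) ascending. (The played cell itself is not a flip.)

Answer: (2,1) (3,2) (4,3)

Derivation:
Dir NW: edge -> no flip
Dir N: first cell '.' (not opp) -> no flip
Dir NE: first cell '.' (not opp) -> no flip
Dir W: edge -> no flip
Dir E: first cell '.' (not opp) -> no flip
Dir SW: edge -> no flip
Dir S: first cell '.' (not opp) -> no flip
Dir SE: opp run (2,1) (3,2) (4,3) capped by B -> flip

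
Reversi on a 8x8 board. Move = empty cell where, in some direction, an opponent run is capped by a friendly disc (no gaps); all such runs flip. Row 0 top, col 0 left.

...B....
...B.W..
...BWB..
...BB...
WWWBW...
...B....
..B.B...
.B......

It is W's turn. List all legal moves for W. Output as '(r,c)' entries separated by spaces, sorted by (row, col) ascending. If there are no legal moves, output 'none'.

Answer: (0,2) (2,2) (2,6) (3,5) (7,5)

Derivation:
(0,2): flips 1 -> legal
(0,4): no bracket -> illegal
(1,2): no bracket -> illegal
(1,4): no bracket -> illegal
(1,6): no bracket -> illegal
(2,2): flips 2 -> legal
(2,6): flips 1 -> legal
(3,2): no bracket -> illegal
(3,5): flips 1 -> legal
(3,6): no bracket -> illegal
(4,5): no bracket -> illegal
(5,1): no bracket -> illegal
(5,2): no bracket -> illegal
(5,4): no bracket -> illegal
(5,5): no bracket -> illegal
(6,0): no bracket -> illegal
(6,1): no bracket -> illegal
(6,3): no bracket -> illegal
(6,5): no bracket -> illegal
(7,0): no bracket -> illegal
(7,2): no bracket -> illegal
(7,3): no bracket -> illegal
(7,4): no bracket -> illegal
(7,5): flips 2 -> legal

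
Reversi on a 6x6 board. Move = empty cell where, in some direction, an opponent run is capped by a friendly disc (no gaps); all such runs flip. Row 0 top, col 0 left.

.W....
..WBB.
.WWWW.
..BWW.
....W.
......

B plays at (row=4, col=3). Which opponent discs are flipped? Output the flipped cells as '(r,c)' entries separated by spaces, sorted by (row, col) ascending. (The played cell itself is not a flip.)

Answer: (2,3) (3,3)

Derivation:
Dir NW: first cell 'B' (not opp) -> no flip
Dir N: opp run (3,3) (2,3) capped by B -> flip
Dir NE: opp run (3,4), next='.' -> no flip
Dir W: first cell '.' (not opp) -> no flip
Dir E: opp run (4,4), next='.' -> no flip
Dir SW: first cell '.' (not opp) -> no flip
Dir S: first cell '.' (not opp) -> no flip
Dir SE: first cell '.' (not opp) -> no flip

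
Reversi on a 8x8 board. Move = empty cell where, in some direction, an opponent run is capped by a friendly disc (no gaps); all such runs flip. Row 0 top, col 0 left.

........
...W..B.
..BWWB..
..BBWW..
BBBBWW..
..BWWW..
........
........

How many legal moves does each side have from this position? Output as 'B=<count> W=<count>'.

Answer: B=11 W=9

Derivation:
-- B to move --
(0,2): no bracket -> illegal
(0,3): flips 2 -> legal
(0,4): flips 1 -> legal
(1,2): no bracket -> illegal
(1,4): flips 1 -> legal
(1,5): flips 1 -> legal
(2,6): no bracket -> illegal
(3,6): flips 2 -> legal
(4,6): flips 2 -> legal
(5,6): flips 3 -> legal
(6,2): no bracket -> illegal
(6,3): flips 1 -> legal
(6,4): flips 1 -> legal
(6,5): flips 4 -> legal
(6,6): flips 2 -> legal
B mobility = 11
-- W to move --
(0,5): no bracket -> illegal
(0,6): no bracket -> illegal
(0,7): flips 2 -> legal
(1,1): flips 2 -> legal
(1,2): no bracket -> illegal
(1,4): no bracket -> illegal
(1,5): flips 1 -> legal
(1,7): no bracket -> illegal
(2,1): flips 3 -> legal
(2,6): flips 1 -> legal
(2,7): no bracket -> illegal
(3,0): no bracket -> illegal
(3,1): flips 4 -> legal
(3,6): no bracket -> illegal
(5,0): flips 2 -> legal
(5,1): flips 3 -> legal
(6,1): flips 2 -> legal
(6,2): no bracket -> illegal
(6,3): no bracket -> illegal
W mobility = 9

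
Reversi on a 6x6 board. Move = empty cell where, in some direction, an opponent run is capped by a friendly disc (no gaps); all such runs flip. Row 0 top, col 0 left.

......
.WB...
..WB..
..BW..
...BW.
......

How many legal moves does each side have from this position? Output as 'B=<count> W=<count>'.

Answer: B=4 W=6

Derivation:
-- B to move --
(0,0): no bracket -> illegal
(0,1): no bracket -> illegal
(0,2): no bracket -> illegal
(1,0): flips 1 -> legal
(1,3): no bracket -> illegal
(2,0): no bracket -> illegal
(2,1): flips 1 -> legal
(2,4): no bracket -> illegal
(3,1): no bracket -> illegal
(3,4): flips 1 -> legal
(3,5): no bracket -> illegal
(4,2): no bracket -> illegal
(4,5): flips 1 -> legal
(5,3): no bracket -> illegal
(5,4): no bracket -> illegal
(5,5): no bracket -> illegal
B mobility = 4
-- W to move --
(0,1): no bracket -> illegal
(0,2): flips 1 -> legal
(0,3): no bracket -> illegal
(1,3): flips 2 -> legal
(1,4): no bracket -> illegal
(2,1): no bracket -> illegal
(2,4): flips 1 -> legal
(3,1): flips 1 -> legal
(3,4): no bracket -> illegal
(4,1): no bracket -> illegal
(4,2): flips 2 -> legal
(5,2): no bracket -> illegal
(5,3): flips 1 -> legal
(5,4): no bracket -> illegal
W mobility = 6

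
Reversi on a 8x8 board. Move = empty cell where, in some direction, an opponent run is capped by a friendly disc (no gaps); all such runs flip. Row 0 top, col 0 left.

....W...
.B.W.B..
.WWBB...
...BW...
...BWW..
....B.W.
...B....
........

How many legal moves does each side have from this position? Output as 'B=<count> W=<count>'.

Answer: B=10 W=13

Derivation:
-- B to move --
(0,2): flips 1 -> legal
(0,3): flips 1 -> legal
(0,5): no bracket -> illegal
(1,0): no bracket -> illegal
(1,2): no bracket -> illegal
(1,4): no bracket -> illegal
(2,0): flips 2 -> legal
(2,5): flips 1 -> legal
(3,0): no bracket -> illegal
(3,1): flips 1 -> legal
(3,2): no bracket -> illegal
(3,5): flips 1 -> legal
(3,6): flips 1 -> legal
(4,6): flips 2 -> legal
(4,7): no bracket -> illegal
(5,3): no bracket -> illegal
(5,5): flips 1 -> legal
(5,7): no bracket -> illegal
(6,5): no bracket -> illegal
(6,6): no bracket -> illegal
(6,7): flips 3 -> legal
B mobility = 10
-- W to move --
(0,0): flips 1 -> legal
(0,1): flips 1 -> legal
(0,2): no bracket -> illegal
(0,5): no bracket -> illegal
(0,6): no bracket -> illegal
(1,0): no bracket -> illegal
(1,2): flips 1 -> legal
(1,4): flips 1 -> legal
(1,6): no bracket -> illegal
(2,0): no bracket -> illegal
(2,5): flips 2 -> legal
(2,6): flips 1 -> legal
(3,2): flips 1 -> legal
(3,5): flips 1 -> legal
(4,2): flips 1 -> legal
(5,2): flips 1 -> legal
(5,3): flips 3 -> legal
(5,5): no bracket -> illegal
(6,2): no bracket -> illegal
(6,4): flips 1 -> legal
(6,5): no bracket -> illegal
(7,2): flips 2 -> legal
(7,3): no bracket -> illegal
(7,4): no bracket -> illegal
W mobility = 13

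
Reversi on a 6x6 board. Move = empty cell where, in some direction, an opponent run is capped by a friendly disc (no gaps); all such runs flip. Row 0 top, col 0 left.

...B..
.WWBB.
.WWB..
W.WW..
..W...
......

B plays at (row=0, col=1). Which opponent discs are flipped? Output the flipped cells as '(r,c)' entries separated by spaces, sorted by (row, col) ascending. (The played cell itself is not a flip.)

Answer: (1,2)

Derivation:
Dir NW: edge -> no flip
Dir N: edge -> no flip
Dir NE: edge -> no flip
Dir W: first cell '.' (not opp) -> no flip
Dir E: first cell '.' (not opp) -> no flip
Dir SW: first cell '.' (not opp) -> no flip
Dir S: opp run (1,1) (2,1), next='.' -> no flip
Dir SE: opp run (1,2) capped by B -> flip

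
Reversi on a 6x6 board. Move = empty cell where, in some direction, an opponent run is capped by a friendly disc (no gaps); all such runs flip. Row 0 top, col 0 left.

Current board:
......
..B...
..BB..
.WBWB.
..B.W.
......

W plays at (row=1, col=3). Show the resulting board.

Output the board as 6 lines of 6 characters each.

Place W at (1,3); scan 8 dirs for brackets.
Dir NW: first cell '.' (not opp) -> no flip
Dir N: first cell '.' (not opp) -> no flip
Dir NE: first cell '.' (not opp) -> no flip
Dir W: opp run (1,2), next='.' -> no flip
Dir E: first cell '.' (not opp) -> no flip
Dir SW: opp run (2,2) capped by W -> flip
Dir S: opp run (2,3) capped by W -> flip
Dir SE: first cell '.' (not opp) -> no flip
All flips: (2,2) (2,3)

Answer: ......
..BW..
..WW..
.WBWB.
..B.W.
......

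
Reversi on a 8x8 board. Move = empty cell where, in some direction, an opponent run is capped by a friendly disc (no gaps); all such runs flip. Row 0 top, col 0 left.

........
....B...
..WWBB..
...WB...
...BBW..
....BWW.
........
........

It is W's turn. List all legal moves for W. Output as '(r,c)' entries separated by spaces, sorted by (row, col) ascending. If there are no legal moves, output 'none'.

Answer: (0,5) (1,5) (2,6) (3,5) (4,2) (5,3) (6,3)

Derivation:
(0,3): no bracket -> illegal
(0,4): no bracket -> illegal
(0,5): flips 1 -> legal
(1,3): no bracket -> illegal
(1,5): flips 1 -> legal
(1,6): no bracket -> illegal
(2,6): flips 2 -> legal
(3,2): no bracket -> illegal
(3,5): flips 1 -> legal
(3,6): no bracket -> illegal
(4,2): flips 2 -> legal
(5,2): no bracket -> illegal
(5,3): flips 2 -> legal
(6,3): flips 1 -> legal
(6,4): no bracket -> illegal
(6,5): no bracket -> illegal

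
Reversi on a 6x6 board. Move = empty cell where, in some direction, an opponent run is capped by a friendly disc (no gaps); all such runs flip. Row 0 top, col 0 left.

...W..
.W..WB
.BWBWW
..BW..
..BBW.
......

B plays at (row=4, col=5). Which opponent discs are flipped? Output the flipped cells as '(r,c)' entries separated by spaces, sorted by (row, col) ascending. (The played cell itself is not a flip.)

Dir NW: first cell '.' (not opp) -> no flip
Dir N: first cell '.' (not opp) -> no flip
Dir NE: edge -> no flip
Dir W: opp run (4,4) capped by B -> flip
Dir E: edge -> no flip
Dir SW: first cell '.' (not opp) -> no flip
Dir S: first cell '.' (not opp) -> no flip
Dir SE: edge -> no flip

Answer: (4,4)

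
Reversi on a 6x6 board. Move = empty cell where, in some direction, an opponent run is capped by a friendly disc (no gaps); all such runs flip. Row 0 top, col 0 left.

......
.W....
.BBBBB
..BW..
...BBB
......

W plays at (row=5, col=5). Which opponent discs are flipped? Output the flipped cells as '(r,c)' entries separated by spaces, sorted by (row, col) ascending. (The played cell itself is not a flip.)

Answer: (4,4)

Derivation:
Dir NW: opp run (4,4) capped by W -> flip
Dir N: opp run (4,5), next='.' -> no flip
Dir NE: edge -> no flip
Dir W: first cell '.' (not opp) -> no flip
Dir E: edge -> no flip
Dir SW: edge -> no flip
Dir S: edge -> no flip
Dir SE: edge -> no flip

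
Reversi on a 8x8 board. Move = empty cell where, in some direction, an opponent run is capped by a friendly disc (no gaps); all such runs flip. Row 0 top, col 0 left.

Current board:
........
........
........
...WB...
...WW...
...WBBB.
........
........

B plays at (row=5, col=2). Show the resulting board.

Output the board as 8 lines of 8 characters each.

Place B at (5,2); scan 8 dirs for brackets.
Dir NW: first cell '.' (not opp) -> no flip
Dir N: first cell '.' (not opp) -> no flip
Dir NE: opp run (4,3) capped by B -> flip
Dir W: first cell '.' (not opp) -> no flip
Dir E: opp run (5,3) capped by B -> flip
Dir SW: first cell '.' (not opp) -> no flip
Dir S: first cell '.' (not opp) -> no flip
Dir SE: first cell '.' (not opp) -> no flip
All flips: (4,3) (5,3)

Answer: ........
........
........
...WB...
...BW...
..BBBBB.
........
........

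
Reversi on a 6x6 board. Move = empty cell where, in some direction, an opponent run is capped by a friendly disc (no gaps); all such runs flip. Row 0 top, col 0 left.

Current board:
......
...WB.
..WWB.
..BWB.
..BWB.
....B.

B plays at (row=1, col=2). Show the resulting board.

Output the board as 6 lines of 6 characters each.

Answer: ......
..BBB.
..BBB.
..BWB.
..BWB.
....B.

Derivation:
Place B at (1,2); scan 8 dirs for brackets.
Dir NW: first cell '.' (not opp) -> no flip
Dir N: first cell '.' (not opp) -> no flip
Dir NE: first cell '.' (not opp) -> no flip
Dir W: first cell '.' (not opp) -> no flip
Dir E: opp run (1,3) capped by B -> flip
Dir SW: first cell '.' (not opp) -> no flip
Dir S: opp run (2,2) capped by B -> flip
Dir SE: opp run (2,3) capped by B -> flip
All flips: (1,3) (2,2) (2,3)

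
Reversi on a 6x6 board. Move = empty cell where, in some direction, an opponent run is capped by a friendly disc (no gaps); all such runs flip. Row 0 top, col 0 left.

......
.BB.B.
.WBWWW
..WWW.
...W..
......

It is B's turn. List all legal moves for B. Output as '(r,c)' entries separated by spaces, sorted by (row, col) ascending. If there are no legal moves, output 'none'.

Answer: (2,0) (3,0) (3,1) (4,1) (4,2) (4,4) (4,5)

Derivation:
(1,0): no bracket -> illegal
(1,3): no bracket -> illegal
(1,5): no bracket -> illegal
(2,0): flips 1 -> legal
(3,0): flips 1 -> legal
(3,1): flips 1 -> legal
(3,5): no bracket -> illegal
(4,1): flips 2 -> legal
(4,2): flips 1 -> legal
(4,4): flips 3 -> legal
(4,5): flips 2 -> legal
(5,2): no bracket -> illegal
(5,3): no bracket -> illegal
(5,4): no bracket -> illegal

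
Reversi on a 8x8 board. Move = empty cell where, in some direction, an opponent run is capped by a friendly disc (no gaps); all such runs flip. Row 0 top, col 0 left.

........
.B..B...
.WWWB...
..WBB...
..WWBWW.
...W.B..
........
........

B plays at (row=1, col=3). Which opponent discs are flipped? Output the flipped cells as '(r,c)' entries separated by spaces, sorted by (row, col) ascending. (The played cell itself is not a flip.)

Answer: (2,3)

Derivation:
Dir NW: first cell '.' (not opp) -> no flip
Dir N: first cell '.' (not opp) -> no flip
Dir NE: first cell '.' (not opp) -> no flip
Dir W: first cell '.' (not opp) -> no flip
Dir E: first cell 'B' (not opp) -> no flip
Dir SW: opp run (2,2), next='.' -> no flip
Dir S: opp run (2,3) capped by B -> flip
Dir SE: first cell 'B' (not opp) -> no flip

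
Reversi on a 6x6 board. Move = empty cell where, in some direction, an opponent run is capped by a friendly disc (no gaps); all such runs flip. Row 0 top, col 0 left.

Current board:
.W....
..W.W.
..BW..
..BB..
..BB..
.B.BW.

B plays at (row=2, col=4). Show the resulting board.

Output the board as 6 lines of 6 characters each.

Answer: .W....
..W.W.
..BBB.
..BB..
..BB..
.B.BW.

Derivation:
Place B at (2,4); scan 8 dirs for brackets.
Dir NW: first cell '.' (not opp) -> no flip
Dir N: opp run (1,4), next='.' -> no flip
Dir NE: first cell '.' (not opp) -> no flip
Dir W: opp run (2,3) capped by B -> flip
Dir E: first cell '.' (not opp) -> no flip
Dir SW: first cell 'B' (not opp) -> no flip
Dir S: first cell '.' (not opp) -> no flip
Dir SE: first cell '.' (not opp) -> no flip
All flips: (2,3)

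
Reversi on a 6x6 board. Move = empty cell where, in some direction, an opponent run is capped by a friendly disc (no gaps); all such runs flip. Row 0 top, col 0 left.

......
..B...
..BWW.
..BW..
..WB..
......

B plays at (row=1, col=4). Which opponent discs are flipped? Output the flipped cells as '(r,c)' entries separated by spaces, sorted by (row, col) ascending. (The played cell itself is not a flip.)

Dir NW: first cell '.' (not opp) -> no flip
Dir N: first cell '.' (not opp) -> no flip
Dir NE: first cell '.' (not opp) -> no flip
Dir W: first cell '.' (not opp) -> no flip
Dir E: first cell '.' (not opp) -> no flip
Dir SW: opp run (2,3) capped by B -> flip
Dir S: opp run (2,4), next='.' -> no flip
Dir SE: first cell '.' (not opp) -> no flip

Answer: (2,3)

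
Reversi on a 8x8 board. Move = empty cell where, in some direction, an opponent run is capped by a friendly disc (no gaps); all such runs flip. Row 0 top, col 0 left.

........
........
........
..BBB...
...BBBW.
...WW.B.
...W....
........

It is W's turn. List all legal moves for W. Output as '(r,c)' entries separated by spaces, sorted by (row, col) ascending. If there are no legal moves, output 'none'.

Answer: (2,1) (2,3) (2,4) (3,5) (3,6) (4,2) (6,6)

Derivation:
(2,1): flips 2 -> legal
(2,2): no bracket -> illegal
(2,3): flips 2 -> legal
(2,4): flips 2 -> legal
(2,5): no bracket -> illegal
(3,1): no bracket -> illegal
(3,5): flips 1 -> legal
(3,6): flips 1 -> legal
(4,1): no bracket -> illegal
(4,2): flips 3 -> legal
(4,7): no bracket -> illegal
(5,2): no bracket -> illegal
(5,5): no bracket -> illegal
(5,7): no bracket -> illegal
(6,5): no bracket -> illegal
(6,6): flips 1 -> legal
(6,7): no bracket -> illegal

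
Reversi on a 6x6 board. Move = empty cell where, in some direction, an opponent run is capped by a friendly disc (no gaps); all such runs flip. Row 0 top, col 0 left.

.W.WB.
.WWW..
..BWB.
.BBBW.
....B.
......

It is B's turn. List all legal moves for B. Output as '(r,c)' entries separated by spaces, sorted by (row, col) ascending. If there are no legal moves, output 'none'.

(0,0): flips 1 -> legal
(0,2): flips 3 -> legal
(1,0): no bracket -> illegal
(1,4): flips 1 -> legal
(2,0): no bracket -> illegal
(2,1): no bracket -> illegal
(2,5): no bracket -> illegal
(3,5): flips 1 -> legal
(4,3): no bracket -> illegal
(4,5): no bracket -> illegal

Answer: (0,0) (0,2) (1,4) (3,5)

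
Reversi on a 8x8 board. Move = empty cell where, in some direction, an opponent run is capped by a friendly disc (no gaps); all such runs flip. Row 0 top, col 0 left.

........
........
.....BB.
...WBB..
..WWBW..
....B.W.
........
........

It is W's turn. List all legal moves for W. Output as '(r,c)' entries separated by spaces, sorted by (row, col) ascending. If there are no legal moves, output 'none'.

(1,4): no bracket -> illegal
(1,5): flips 2 -> legal
(1,6): flips 2 -> legal
(1,7): no bracket -> illegal
(2,3): flips 1 -> legal
(2,4): no bracket -> illegal
(2,7): no bracket -> illegal
(3,6): flips 2 -> legal
(3,7): no bracket -> illegal
(4,6): no bracket -> illegal
(5,3): no bracket -> illegal
(5,5): flips 1 -> legal
(6,3): flips 1 -> legal
(6,4): no bracket -> illegal
(6,5): flips 1 -> legal

Answer: (1,5) (1,6) (2,3) (3,6) (5,5) (6,3) (6,5)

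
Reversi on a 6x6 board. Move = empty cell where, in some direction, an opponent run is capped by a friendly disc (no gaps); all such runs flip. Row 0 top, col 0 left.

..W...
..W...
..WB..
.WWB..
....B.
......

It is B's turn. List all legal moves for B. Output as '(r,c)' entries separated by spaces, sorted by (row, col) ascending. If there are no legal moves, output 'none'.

Answer: (0,1) (1,1) (2,1) (3,0) (4,1)

Derivation:
(0,1): flips 1 -> legal
(0,3): no bracket -> illegal
(1,1): flips 1 -> legal
(1,3): no bracket -> illegal
(2,0): no bracket -> illegal
(2,1): flips 1 -> legal
(3,0): flips 2 -> legal
(4,0): no bracket -> illegal
(4,1): flips 1 -> legal
(4,2): no bracket -> illegal
(4,3): no bracket -> illegal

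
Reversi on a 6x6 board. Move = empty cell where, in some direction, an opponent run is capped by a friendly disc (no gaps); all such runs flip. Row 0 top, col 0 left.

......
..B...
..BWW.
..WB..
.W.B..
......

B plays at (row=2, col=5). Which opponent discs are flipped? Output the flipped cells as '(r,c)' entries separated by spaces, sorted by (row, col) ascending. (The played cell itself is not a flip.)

Answer: (2,3) (2,4)

Derivation:
Dir NW: first cell '.' (not opp) -> no flip
Dir N: first cell '.' (not opp) -> no flip
Dir NE: edge -> no flip
Dir W: opp run (2,4) (2,3) capped by B -> flip
Dir E: edge -> no flip
Dir SW: first cell '.' (not opp) -> no flip
Dir S: first cell '.' (not opp) -> no flip
Dir SE: edge -> no flip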